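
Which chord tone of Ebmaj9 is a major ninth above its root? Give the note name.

Ebmaj9 is spelled Eb G Bb D F.
The root is Eb. A major ninth above Eb is F.
F is the chord's 9th.

F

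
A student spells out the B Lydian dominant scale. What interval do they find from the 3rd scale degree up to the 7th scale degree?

Spelling the B Lydian dominant scale: B C# D# E# F# G# A.
So we need the interval from D# up to A.
D# up to A is 6 semitones, a half step narrower than a perfect fifth, so the interval is diminished.

d5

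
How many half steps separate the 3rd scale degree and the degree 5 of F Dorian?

The scale is F G Ab Bb C D Eb.
Ab up to C is a major third — 4 semitones.

4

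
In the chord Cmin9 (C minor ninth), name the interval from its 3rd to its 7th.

perfect fifth

Cm9 is spelled C, Eb, G, Bb, D.
3rd = Eb; 7th = Bb.
Eb up to Bb spans 5 letter names and 7 semitones — a perfect fifth.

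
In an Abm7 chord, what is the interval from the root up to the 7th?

minor seventh

Abm7 is spelled Ab–Cb–Eb–Gb.
Root = Ab; 7th = Gb.
Ab up to Gb is 10 semitones, a half step narrower than a major seventh, so the interval is minor.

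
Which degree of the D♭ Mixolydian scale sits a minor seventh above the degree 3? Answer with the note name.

The scale is D♭ E♭ F G♭ A♭ B♭ C♭.
The degree 3 is F; a minor seventh above that is E♭ — scale degree 2.

Eb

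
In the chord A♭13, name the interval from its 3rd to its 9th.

minor seventh

Spelling the chord: A♭–C–E♭–G♭–B♭–F.
So we need the interval from C up to B♭.
From C to B♭: 10 semitones over a seventh = minor.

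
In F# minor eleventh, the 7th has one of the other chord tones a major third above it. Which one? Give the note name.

G#

Spelling the chord: F#-A-C#-E-G#-B.
The 7th is E. A major third above E is G#.
G# is the chord's 9th.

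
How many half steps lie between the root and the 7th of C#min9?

Spelling the chord: C#–E–G#–B–D#.
C# to B is a minor seventh: 10 semitones.

10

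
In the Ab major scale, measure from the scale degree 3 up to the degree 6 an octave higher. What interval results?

Ab major: Ab Bb C Db Eb F G.
Scale degree 3 = C; scale degree 6 (up an octave) = F.
Counting 11 letters and 17 half steps from C gives a perfect eleventh.

perfect 11th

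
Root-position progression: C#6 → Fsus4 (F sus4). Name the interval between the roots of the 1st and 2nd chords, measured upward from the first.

The roots are C# and F.
4 letter names make it a fourth; at 4 semitones (a half step narrower than perfect) the quality is diminished.

diminished fourth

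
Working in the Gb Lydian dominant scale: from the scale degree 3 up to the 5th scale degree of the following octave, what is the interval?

Gb lydian dominant: Gb Ab Bb C Db Eb Fb.
That puts Bb below Db.
From Bb to Db: 15 semitones over a tenth = minor.

minor tenth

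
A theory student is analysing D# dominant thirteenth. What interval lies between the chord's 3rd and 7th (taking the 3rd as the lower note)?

d5

Spelling the chord: D#, F##, A#, C#, E#, B#.
3rd = F##; 7th = C#.
F## up to C# is 6 semitones, a half step narrower than a perfect fifth, so the interval is diminished.
This 3–7 tritone is the characteristic tension at the heart of the dominant sound.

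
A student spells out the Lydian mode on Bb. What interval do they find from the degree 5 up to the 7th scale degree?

The scale runs Bb C D E F G A.
Degree 5 = F; 7th scale degree = A.
Counting 3 letters and 4 half steps from F gives a major third.

major third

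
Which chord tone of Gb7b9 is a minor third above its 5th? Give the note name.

Gb7b9 is spelled Gb, Bb, Db, Fb, Abb.
The 5th is Db. A minor third above Db is Fb.
Fb is the chord's 7th.

Fb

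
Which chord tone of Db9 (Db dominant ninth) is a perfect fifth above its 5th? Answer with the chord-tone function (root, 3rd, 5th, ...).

9th

Spelling the chord: Db F Ab Cb Eb.
The 5th is Ab. A perfect fifth above Ab is Eb.
Eb is the chord's 9th.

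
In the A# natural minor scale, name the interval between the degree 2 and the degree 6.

The scale runs A# B# C# D# E# F# G#.
The degree 2 is B# and the 6th degree is F#.
5 letter names make it a fifth; at 6 semitones (a half step narrower than perfect) the quality is diminished.

diminished fifth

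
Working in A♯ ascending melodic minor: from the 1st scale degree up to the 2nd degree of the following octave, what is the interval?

A♯ melodic minor: A♯ B♯ C♯ D♯ E♯ F𝄪 G𝄪.
That puts A♯ below B♯.
A♯ up to B♯ spans 9 letter names and 14 semitones — a major ninth.

major ninth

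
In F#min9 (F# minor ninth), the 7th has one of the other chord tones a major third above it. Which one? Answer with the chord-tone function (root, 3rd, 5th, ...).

9th

Spelling the chord: F#-A-C#-E-G#.
The 7th is E. A major third above E is G#.
G# is the chord's 9th.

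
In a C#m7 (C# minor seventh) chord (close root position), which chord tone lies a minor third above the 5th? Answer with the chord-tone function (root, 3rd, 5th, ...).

7th

The chord tones of C#m7 are C# E G# B.
The 5th is G#. A minor third above G# is B.
B is the chord's 7th.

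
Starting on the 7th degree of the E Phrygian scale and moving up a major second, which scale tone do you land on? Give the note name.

E

The scale is E F G A B C D.
The 7th degree is D; a major second above that is E — scale degree 1.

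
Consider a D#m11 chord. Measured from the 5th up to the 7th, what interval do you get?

The chord tones of D#m11 (D# minor eleventh) are D#–F#–A#–C#–E#–G#.
So we need the interval from A# up to C#.
From A# to C#: 3 semitones over a third = minor.

minor third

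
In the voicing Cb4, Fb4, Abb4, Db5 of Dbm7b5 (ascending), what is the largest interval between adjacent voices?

Adjacent intervals: Cb4→Fb4 = perfect fourth; Fb4→Abb4 = minor third; Abb4→Db5 = augmented fourth.
The largest is Abb4 to Db5, an augmented fourth (6 semitones).

augmented 4th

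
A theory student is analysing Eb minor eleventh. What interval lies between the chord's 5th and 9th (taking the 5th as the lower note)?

perfect 5th

Ebm11: Eb-Gb-Bb-Db-F-Ab.
That puts Bb below F.
Counting 5 letters and 7 half steps from Bb gives a perfect fifth.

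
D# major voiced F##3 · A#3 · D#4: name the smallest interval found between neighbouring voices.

minor third

Adjacent intervals: F##3→A#3 = minor third; A#3→D#4 = perfect fourth.
The smallest is F##3 to A#3, a minor third (3 semitones).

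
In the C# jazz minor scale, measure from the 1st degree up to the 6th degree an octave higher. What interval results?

C# melodic minor: C# D# E F# G# A# B#.
1st degree = C#; degree 6 (up an octave) = A#.
From C# to A# is 21 semitones, exactly the major thirteenth.

major thirteenth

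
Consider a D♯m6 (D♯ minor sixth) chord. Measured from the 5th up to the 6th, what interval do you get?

major second

D♯min6 (D♯ minor sixth) is spelled D♯-F♯-A♯-B♯.
The 5th is A♯ and the 6th is B♯.
Counting 2 letters and 2 half steps from A♯ gives a major second.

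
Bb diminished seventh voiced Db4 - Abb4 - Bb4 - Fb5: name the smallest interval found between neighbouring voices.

Adjacent intervals: Db4→Abb4 = diminished fifth; Abb4→Bb4 = augmented second; Bb4→Fb5 = diminished fifth.
The smallest is Abb4 to Bb4, an augmented second (3 semitones).

augmented second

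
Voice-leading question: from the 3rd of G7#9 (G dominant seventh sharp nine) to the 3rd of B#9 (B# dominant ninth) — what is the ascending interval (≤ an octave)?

G7#9 (G dominant seventh sharp nine) has B as its 3rd, and B#9 (B# dominant ninth) has D## as its 3rd.
From B to D##: 5 semitones over a third = augmented.

augmented third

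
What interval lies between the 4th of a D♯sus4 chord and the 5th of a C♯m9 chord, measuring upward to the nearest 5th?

perfect unison

The 4th of D♯sus4 is G♯; the 5th of C♯m9 is G♯.
From G♯ to G♯ is 0 semitones, exactly the perfect unison.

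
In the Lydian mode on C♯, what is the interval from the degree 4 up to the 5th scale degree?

C♯ lydian: C♯ D♯ E♯ F𝄪 G♯ A♯ B♯.
The degree 4 is F𝄪 and the 5th scale degree is G♯.
2 letter names make it a second; at 1 semitone (a half step narrower than major) the quality is minor.

minor 2nd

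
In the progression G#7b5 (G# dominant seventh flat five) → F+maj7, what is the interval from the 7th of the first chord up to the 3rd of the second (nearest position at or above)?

m3

The 7th of G#7b5 (G# dominant seventh flat five) is F#; the 3rd of F+maj7 is A.
From F# to A: 3 semitones over a third = minor.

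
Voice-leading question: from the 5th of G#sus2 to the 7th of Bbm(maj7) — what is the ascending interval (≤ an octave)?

diminished 5th

The 5th of G#sus2 is D#; the 7th of Bbm(maj7) is A.
D# up to A is 6 semitones, a half step narrower than a perfect fifth, so the interval is diminished.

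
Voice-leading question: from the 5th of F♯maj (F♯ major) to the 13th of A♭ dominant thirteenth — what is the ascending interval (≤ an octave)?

The 5th of F♯maj (F♯ major) is C♯; the 13th of A♭ dominant thirteenth is F.
4 letter names make it a fourth; at 4 semitones (a half step narrower than perfect) the quality is diminished.

diminished fourth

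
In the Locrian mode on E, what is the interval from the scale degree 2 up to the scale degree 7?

Spelling the Locrian mode on E: E F G A Bb C D.
So we need the interval from F up to D.
Counting 6 letters and 9 half steps from F gives a major sixth.

major sixth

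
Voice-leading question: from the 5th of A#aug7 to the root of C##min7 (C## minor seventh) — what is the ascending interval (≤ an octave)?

The 5th of A#aug7 is E##; the root of C##min7 (C## minor seventh) is C##.
6 letter names make it a sixth; at 8 semitones (a half step narrower than major) the quality is minor.

minor sixth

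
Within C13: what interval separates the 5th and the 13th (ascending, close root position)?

major 9th

Spelling the chord: C–E–G–B♭–D–A.
So we need the interval from G up to A.
G up to A spans 9 letter names and 14 semitones — a major ninth.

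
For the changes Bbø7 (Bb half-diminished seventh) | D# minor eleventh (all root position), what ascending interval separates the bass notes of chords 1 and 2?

A3

The roots are Bb and D#.
3 letter names make it a third; at 5 semitones (a half step wider than major) the quality is augmented.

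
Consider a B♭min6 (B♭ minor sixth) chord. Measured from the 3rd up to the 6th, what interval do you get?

B♭m6: B♭-D♭-F-G.
That puts D♭ below G.
4 letter names make it a fourth; at 6 semitones (a half step wider than perfect) the quality is augmented.

augmented fourth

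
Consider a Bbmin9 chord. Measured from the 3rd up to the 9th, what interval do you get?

major seventh

Bbm9 (Bb minor ninth) is spelled Bb, Db, F, Ab, C.
3rd = Db; 9th = C.
Counting 7 letters and 11 half steps from Db gives a major seventh.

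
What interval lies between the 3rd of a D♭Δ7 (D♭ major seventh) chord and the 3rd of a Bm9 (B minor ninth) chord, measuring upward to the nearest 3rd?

The 3rd of D♭Δ7 (D♭ major seventh) is F; the 3rd of Bm9 (B minor ninth) is D.
F up to D spans 6 letter names and 9 semitones — a major sixth.

major sixth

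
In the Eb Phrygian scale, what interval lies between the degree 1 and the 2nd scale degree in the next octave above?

The scale runs Eb Fb Gb Ab Bb Cb Db.
The degree 1 is Eb and the 2nd degree (up an octave) is Fb.
9 letter names make it a ninth; at 13 semitones (a half step narrower than major) the quality is minor.

minor 9th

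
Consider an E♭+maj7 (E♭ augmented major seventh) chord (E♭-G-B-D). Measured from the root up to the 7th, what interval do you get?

M7

The root is E♭ and the 7th is D.
Counting 7 letters and 11 half steps from E♭ gives a major seventh.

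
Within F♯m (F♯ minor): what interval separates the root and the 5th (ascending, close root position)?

Spelling the chord: F♯-A-C♯.
That puts F♯ below C♯.
F♯ up to C♯ spans 5 letter names and 7 semitones — a perfect fifth.

perfect fifth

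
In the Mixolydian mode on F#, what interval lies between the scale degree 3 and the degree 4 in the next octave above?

The scale runs F# G# A# B C# D# E.
That puts A# below B.
From A# to B: 13 semitones over a ninth = minor.

minor ninth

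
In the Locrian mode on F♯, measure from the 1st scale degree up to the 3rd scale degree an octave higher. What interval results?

m10

F♯ locrian: F♯ G A B C D E.
1st scale degree = F♯; degree 3 (up an octave) = A.
From F♯ to A: 15 semitones over a tenth = minor.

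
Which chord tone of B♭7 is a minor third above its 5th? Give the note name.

Ab

B♭7 is spelled B♭-D-F-A♭.
The 5th is F. A minor third above F is A♭.
A♭ is the chord's 7th.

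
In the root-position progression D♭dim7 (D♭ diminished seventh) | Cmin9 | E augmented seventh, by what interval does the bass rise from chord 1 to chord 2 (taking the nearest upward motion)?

The roots are D♭ and C.
D♭ up to C spans 7 letter names and 11 semitones — a major seventh.

major 7th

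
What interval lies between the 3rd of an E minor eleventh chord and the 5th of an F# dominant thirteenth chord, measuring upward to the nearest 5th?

augmented fourth

E minor eleventh has G as its 3rd, and F# dominant thirteenth has C# as its 5th.
From G to C#: 6 semitones over a fourth = augmented.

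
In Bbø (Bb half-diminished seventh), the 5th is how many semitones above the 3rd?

Spelling the chord: Bb–Db–Fb–Ab.
Db to Fb is a minor third: 3 semitones.

3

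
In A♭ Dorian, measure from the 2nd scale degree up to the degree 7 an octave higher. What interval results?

minor thirteenth

Spelling A♭ Dorian: A♭ B♭ C♭ D♭ E♭ F G♭.
The 2nd scale degree is B♭ and the scale degree 7 (up an octave) is G♭.
B♭ up to G♭ is 20 semitones, a half step narrower than a major thirteenth, so the interval is minor.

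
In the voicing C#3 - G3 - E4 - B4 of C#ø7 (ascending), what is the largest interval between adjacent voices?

Adjacent intervals: C#3→G3 = diminished fifth; G3→E4 = major sixth; E4→B4 = perfect fifth.
The largest is G3 to E4, a major sixth (9 semitones).

major sixth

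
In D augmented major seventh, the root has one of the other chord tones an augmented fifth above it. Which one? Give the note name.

Spelling the chord: D–F♯–A♯–C♯.
The root is D. An augmented fifth above D is A♯.
A♯ is the chord's 5th.

A#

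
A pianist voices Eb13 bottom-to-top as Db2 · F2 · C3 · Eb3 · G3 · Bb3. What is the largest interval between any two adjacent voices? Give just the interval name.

perfect 5th

Adjacent intervals: Db2→F2 = major third; F2→C3 = perfect fifth; C3→Eb3 = minor third; Eb3→G3 = major third; G3→Bb3 = minor third.
The largest is F2 to C3, a perfect fifth (7 semitones).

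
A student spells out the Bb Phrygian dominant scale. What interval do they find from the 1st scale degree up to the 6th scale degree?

minor sixth

Spelling the Bb Phrygian dominant scale: Bb Cb D Eb F Gb Ab.
1st scale degree = Bb; scale degree 6 = Gb.
From Bb to Gb: 8 semitones over a sixth = minor.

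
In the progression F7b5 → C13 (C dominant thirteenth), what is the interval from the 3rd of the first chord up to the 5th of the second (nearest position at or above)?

F7b5 has A as its 3rd, and C13 (C dominant thirteenth) has G as its 5th.
A up to G is 10 semitones, a half step narrower than a major seventh, so the interval is minor.

minor seventh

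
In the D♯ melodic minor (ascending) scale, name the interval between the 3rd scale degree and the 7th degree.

Spelling the D♯ melodic minor (ascending) scale: D♯ E♯ F♯ G♯ A♯ B♯ C𝄪.
That puts F♯ below C𝄪.
From F♯ to C𝄪: 8 semitones over a fifth = augmented.

augmented fifth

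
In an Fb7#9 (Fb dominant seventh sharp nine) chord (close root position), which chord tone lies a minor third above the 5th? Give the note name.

Ebb

Fb7#9 (Fb dominant seventh sharp nine): Fb Ab Cb Ebb G.
The 5th is Cb. A minor third above Cb is Ebb.
Ebb is the chord's 7th.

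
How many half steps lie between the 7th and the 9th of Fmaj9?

Fmaj9 (F major ninth) is spelled F–A–C–E–G.
E to G is a minor third: 3 semitones.

3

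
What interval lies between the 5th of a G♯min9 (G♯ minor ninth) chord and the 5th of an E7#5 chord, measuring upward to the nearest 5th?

major 6th

G♯min9 (G♯ minor ninth) has D♯ as its 5th, and E7#5 has B♯ as its 5th.
Counting 6 letters and 9 half steps from D♯ gives a major sixth.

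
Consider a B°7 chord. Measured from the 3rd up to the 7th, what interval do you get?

Bdim7 is spelled B, D, F, Ab.
The 3rd is D and the 7th is Ab.
5 letter names make it a fifth; at 6 semitones (a half step narrower than perfect) the quality is diminished.

diminished fifth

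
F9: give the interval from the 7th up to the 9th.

Spelling the chord: F A C Eb G.
7th = Eb; 9th = G.
From Eb to G is 4 semitones, exactly the major third.

major third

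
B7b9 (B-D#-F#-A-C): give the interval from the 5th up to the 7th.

minor third

The 5th is F# and the 7th is A.
F# up to A is 3 semitones, a half step narrower than a major third, so the interval is minor.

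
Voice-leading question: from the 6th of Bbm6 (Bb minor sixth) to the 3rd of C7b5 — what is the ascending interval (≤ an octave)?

M6

The 6th of Bbm6 (Bb minor sixth) is G; the 3rd of C7b5 is E.
G up to E spans 6 letter names and 9 semitones — a major sixth.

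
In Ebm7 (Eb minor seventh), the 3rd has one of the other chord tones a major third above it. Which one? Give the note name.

Spelling the chord: Eb, Gb, Bb, Db.
The 3rd is Gb. A major third above Gb is Bb.
Bb is the chord's 5th.

Bb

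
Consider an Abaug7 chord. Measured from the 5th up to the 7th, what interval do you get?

diminished third

Ab augmented seventh: Ab, C, E, Gb.
5th = E; 7th = Gb.
E up to Gb is 2 semitones, a whole step narrower than a major third, so the interval is diminished.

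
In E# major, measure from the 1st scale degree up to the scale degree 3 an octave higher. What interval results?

Spelling E# major: E# F## G## A# B# C## D##.
The 1st scale degree is E# and the degree 3 (up an octave) is G##.
From E# to G## is 16 semitones, exactly the major tenth.

major 10th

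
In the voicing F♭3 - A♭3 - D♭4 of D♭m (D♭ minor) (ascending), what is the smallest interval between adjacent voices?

Adjacent intervals: F♭3→A♭3 = major third; A♭3→D♭4 = perfect fourth.
The smallest is F♭3 to A♭3, a major third (4 semitones).

major third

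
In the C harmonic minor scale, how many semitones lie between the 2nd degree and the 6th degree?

The scale is C D Eb F G Ab B.
D up to Ab is a diminished fifth — 6 semitones.

6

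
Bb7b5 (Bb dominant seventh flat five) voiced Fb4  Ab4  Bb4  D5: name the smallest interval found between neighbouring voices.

major second

Adjacent intervals: Fb4→Ab4 = major third; Ab4→Bb4 = major second; Bb4→D5 = major third.
The smallest is Ab4 to Bb4, a major second (2 semitones).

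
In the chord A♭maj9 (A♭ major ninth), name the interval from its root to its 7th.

M7

A♭ major ninth: A♭-C-E♭-G-B♭.
So we need the interval from A♭ up to G.
From A♭ to G is 11 semitones, exactly the major seventh.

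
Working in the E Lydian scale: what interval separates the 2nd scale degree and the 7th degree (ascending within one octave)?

The scale runs E F# G# A# B C# D#.
The 2nd scale degree is F# and the degree 7 is D#.
Counting 6 letters and 9 half steps from F# gives a major sixth.

M6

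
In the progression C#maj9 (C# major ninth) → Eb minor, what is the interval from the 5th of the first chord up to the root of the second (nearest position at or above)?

diminished sixth

C#maj9 (C# major ninth) has G# as its 5th, and Eb minor has Eb as its root.
From G# to Eb: 7 semitones over a sixth = diminished.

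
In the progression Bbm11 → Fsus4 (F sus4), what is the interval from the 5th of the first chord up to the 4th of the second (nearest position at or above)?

perfect fourth

Bbm11 has F as its 5th, and Fsus4 (F sus4) has Bb as its 4th.
F up to Bb spans 4 letter names and 5 semitones — a perfect fourth.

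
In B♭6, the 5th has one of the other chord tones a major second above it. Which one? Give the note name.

B♭6 (B♭ major sixth) is spelled B♭ D F G.
The 5th is F. A major second above F is G.
G is the chord's 6th.

G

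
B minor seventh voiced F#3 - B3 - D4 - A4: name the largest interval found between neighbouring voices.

Adjacent intervals: F#3→B3 = perfect fourth; B3→D4 = minor third; D4→A4 = perfect fifth.
The largest is D4 to A4, a perfect fifth (7 semitones).

perfect 5th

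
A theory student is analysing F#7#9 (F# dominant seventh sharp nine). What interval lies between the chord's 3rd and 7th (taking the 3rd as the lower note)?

diminished fifth

F#7#9 is spelled F#-A#-C#-E-G##.
So we need the interval from A# up to E.
A# up to E is 6 semitones, a half step narrower than a perfect fifth, so the interval is diminished.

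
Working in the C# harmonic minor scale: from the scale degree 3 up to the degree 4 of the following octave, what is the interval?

Spelling the C# harmonic minor scale: C# D# E F# G# A B#.
So we need the interval from E up to F#.
From E to F# is 14 semitones, exactly the major ninth.

major 9th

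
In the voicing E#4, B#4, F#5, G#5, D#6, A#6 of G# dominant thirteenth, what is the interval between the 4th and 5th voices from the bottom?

P5

Those voices are G#5 and D#6.
G# up to D# spans 5 letter names and 7 semitones — a perfect fifth.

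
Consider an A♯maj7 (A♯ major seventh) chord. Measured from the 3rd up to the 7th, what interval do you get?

A♯Δ7 (A♯ major seventh): A♯–C𝄪–E♯–G𝄪.
That puts C𝄪 below G𝄪.
From C𝄪 to G𝄪 is 7 semitones, exactly the perfect fifth.

P5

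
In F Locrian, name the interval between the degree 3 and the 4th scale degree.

major second

F locrian: F Gb Ab Bb Cb Db Eb.
Degree 3 = Ab; 4th scale degree = Bb.
Counting 2 letters and 2 half steps from Ab gives a major second.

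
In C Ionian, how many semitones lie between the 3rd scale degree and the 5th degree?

3

The scale is C D E F G A B.
E up to G is a minor third — 3 semitones.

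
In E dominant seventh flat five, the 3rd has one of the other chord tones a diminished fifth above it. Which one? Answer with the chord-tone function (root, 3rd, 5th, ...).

E7b5: E, G#, Bb, D.
The 3rd is G#. A diminished fifth above G# is D.
D is the chord's 7th.

7th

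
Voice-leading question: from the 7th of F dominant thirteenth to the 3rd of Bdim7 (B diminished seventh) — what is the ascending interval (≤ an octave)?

F dominant thirteenth has E♭ as its 7th, and Bdim7 (B diminished seventh) has D as its 3rd.
Counting 7 letters and 11 half steps from E♭ gives a major seventh.

M7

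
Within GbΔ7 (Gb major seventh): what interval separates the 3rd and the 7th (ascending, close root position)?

P5

Spelling the chord: Gb–Bb–Db–F.
The 3rd is Bb and the 7th is F.
Bb up to F spans 5 letter names and 7 semitones — a perfect fifth.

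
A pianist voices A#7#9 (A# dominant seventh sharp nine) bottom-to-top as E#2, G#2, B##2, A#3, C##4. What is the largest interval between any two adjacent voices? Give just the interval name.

Adjacent intervals: E#2→G#2 = minor third; G#2→B##2 = augmented third; B##2→A#3 = diminished seventh; A#3→C##4 = major third.
The largest is B##2 to A#3, a diminished seventh (9 semitones).

diminished seventh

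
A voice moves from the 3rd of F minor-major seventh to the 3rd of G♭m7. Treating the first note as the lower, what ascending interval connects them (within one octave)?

minor second

F minor-major seventh has A♭ as its 3rd, and G♭m7 has B𝄫 as its 3rd.
From A♭ to B𝄫: 1 semitone over a second = minor.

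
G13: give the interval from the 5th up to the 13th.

Spelling the chord: G, B, D, F, A, E.
The 5th is D and the 13th is E.
From D to E is 14 semitones, exactly the major ninth.

M9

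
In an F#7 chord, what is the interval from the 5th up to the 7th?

minor third

F#7 (F# dominant seventh): F#-A#-C#-E.
So we need the interval from C# up to E.
From C# to E: 3 semitones over a third = minor.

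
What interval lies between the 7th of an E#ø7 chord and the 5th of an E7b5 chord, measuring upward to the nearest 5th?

E#ø7 has D# as its 7th, and E7b5 has Bb as its 5th.
D# up to Bb is 7 semitones, a whole step narrower than a major sixth, so the interval is diminished.

d6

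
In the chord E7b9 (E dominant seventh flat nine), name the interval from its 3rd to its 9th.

diminished 7th

The chord tones of E7b9 are E G# B D F.
3rd = G#; 9th = F.
From G# to F: 9 semitones over a seventh = diminished.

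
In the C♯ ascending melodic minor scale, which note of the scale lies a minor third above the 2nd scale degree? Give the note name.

The scale is C♯ D♯ E F♯ G♯ A♯ B♯.
The 2nd scale degree is D♯; a minor third above that is F♯ — scale degree 4.

F#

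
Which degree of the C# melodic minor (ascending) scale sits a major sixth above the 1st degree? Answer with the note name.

A#

The scale is C# D# E F# G# A# B#.
The 1st degree is C#; a major sixth above that is A# — scale degree 6.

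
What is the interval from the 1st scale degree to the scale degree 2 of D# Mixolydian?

Spelling D# Mixolydian: D# E# F## G# A# B# C#.
1st scale degree = D#; 2nd scale degree = E#.
D# up to E# spans 2 letter names and 2 semitones — a major second.

major second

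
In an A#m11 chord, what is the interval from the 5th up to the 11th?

Spelling the chord: A#-C#-E#-G#-B#-D#.
The 5th is E# and the 11th is D#.
7 letter names make it a seventh; at 10 semitones (a half step narrower than major) the quality is minor.

minor seventh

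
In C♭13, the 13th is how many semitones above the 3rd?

Spelling the chord: C♭, E♭, G♭, B𝄫, D♭, A♭.
E♭ to A♭ is a perfect eleventh: 17 semitones.

17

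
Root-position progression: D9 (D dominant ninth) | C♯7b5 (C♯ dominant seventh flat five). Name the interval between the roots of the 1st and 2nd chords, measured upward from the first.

major seventh

The roots are D and C♯.
D up to C♯ spans 7 letter names and 11 semitones — a major seventh.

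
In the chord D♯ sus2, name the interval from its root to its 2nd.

M2

D♯ sus2: D♯ E♯ A♯.
That puts D♯ below E♯.
D♯ up to E♯ spans 2 letter names and 2 semitones — a major second.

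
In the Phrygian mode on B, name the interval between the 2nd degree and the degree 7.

major sixth

B phrygian: B C D E F# G A.
2nd degree = C; 7th degree = A.
C up to A spans 6 letter names and 9 semitones — a major sixth.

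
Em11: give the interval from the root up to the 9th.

Em11 (E minor eleventh) is spelled E–G–B–D–F#–A.
That puts E below F#.
E up to F# spans 9 letter names and 14 semitones — a major ninth.

major ninth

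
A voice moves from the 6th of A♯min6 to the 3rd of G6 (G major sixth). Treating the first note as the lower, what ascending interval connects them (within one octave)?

diminished fourth

The 6th of A♯min6 is F𝄪; the 3rd of G6 (G major sixth) is B.
4 letter names make it a fourth; at 4 semitones (a half step narrower than perfect) the quality is diminished.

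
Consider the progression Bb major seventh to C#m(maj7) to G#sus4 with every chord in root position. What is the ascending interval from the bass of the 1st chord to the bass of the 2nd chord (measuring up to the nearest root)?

The roots are Bb and C#.
From Bb to C#: 3 semitones over a second = augmented.

augmented 2nd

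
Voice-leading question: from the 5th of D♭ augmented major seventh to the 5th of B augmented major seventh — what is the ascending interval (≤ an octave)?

The 5th of D♭ augmented major seventh is A; the 5th of B augmented major seventh is F𝄪.
From A to F𝄪: 10 semitones over a sixth = augmented.

augmented sixth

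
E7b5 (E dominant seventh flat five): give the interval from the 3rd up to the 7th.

diminished fifth

The chord tones of E7b5 are E, G#, Bb, D.
So we need the interval from G# up to D.
5 letter names make it a fifth; at 6 semitones (a half step narrower than perfect) the quality is diminished.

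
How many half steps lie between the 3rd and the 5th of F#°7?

3

The chord tones of F#°7 (F# diminished seventh) are F#-A-C-Eb.
A to C is a minor third: 3 semitones.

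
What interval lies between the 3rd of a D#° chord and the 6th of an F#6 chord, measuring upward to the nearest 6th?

The 3rd of D#° is F#; the 6th of F#6 is D#.
From F# to D# is 9 semitones, exactly the major sixth.

major sixth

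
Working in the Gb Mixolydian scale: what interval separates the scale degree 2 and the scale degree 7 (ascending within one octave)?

minor sixth

The scale runs Gb Ab Bb Cb Db Eb Fb.
So we need the interval from Ab up to Fb.
From Ab to Fb: 8 semitones over a sixth = minor.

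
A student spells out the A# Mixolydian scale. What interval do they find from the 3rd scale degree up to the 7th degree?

diminished fifth

Spelling the A# Mixolydian scale: A# B# C## D# E# F## G#.
The 3rd scale degree is C## and the degree 7 is G#.
From C## to G#: 6 semitones over a fifth = diminished.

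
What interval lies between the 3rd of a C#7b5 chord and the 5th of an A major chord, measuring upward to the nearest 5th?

diminished octave

The 3rd of C#7b5 is E#; the 5th of A major is E.
E# up to E is 11 semitones, a half step narrower than a perfect octave, so the interval is diminished.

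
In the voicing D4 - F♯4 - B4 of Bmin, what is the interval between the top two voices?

Those voices are F♯4 and B4.
From F♯ to B is 5 semitones, exactly the perfect fourth.

perfect fourth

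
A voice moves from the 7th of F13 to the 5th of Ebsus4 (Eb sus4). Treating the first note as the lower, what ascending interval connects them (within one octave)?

perfect fifth

The 7th of F13 is Eb; the 5th of Ebsus4 (Eb sus4) is Bb.
Eb up to Bb spans 5 letter names and 7 semitones — a perfect fifth.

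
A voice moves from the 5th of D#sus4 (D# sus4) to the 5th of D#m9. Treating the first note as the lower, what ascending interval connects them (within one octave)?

D#sus4 (D# sus4) has A# as its 5th, and D#m9 has A# as its 5th.
Counting 1 letters and 0 half steps from A# gives a perfect unison.

perfect unison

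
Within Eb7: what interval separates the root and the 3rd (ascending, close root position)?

M3

The chord tones of Eb7 are Eb G Bb Db.
The root is Eb and the 3rd is G.
From Eb to G is 4 semitones, exactly the major third.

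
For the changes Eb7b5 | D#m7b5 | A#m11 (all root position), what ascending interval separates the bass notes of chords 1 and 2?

The roots are Eb and D#.
From Eb to D#: 12 semitones over a seventh = augmented.

A7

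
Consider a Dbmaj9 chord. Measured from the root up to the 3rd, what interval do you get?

major third

Db major ninth is spelled Db-F-Ab-C-Eb.
The root is Db and the 3rd is F.
Db up to F spans 3 letter names and 4 semitones — a major third.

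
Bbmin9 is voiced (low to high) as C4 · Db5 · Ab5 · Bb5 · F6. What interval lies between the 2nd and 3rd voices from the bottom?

Those voices are Db5 and Ab5.
From Db to Ab is 7 semitones, exactly the perfect fifth.

P5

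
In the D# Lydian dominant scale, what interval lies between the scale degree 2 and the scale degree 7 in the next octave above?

D# lydian dominant: D# E# F## G## A# B# C#.
So we need the interval from E# up to C#.
From E# to C#: 20 semitones over a thirteenth = minor.

minor thirteenth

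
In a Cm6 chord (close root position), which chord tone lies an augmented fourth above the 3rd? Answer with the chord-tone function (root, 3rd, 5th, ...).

Spelling the chord: C-Eb-G-A.
The 3rd is Eb. An augmented fourth above Eb is A.
A is the chord's 6th.

6th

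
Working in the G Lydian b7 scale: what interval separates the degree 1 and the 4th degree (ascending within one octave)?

augmented 4th

G lydian dominant: G A B C# D E F.
Degree 1 = G; 4th degree = C#.
G up to C# is 6 semitones, a half step wider than a perfect fourth, so the interval is augmented.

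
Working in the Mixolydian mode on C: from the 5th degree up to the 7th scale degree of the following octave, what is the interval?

Spelling the Mixolydian mode on C: C D E F G A Bb.
5th degree = G; scale degree 7 (up an octave) = Bb.
From G to Bb: 15 semitones over a tenth = minor.

minor tenth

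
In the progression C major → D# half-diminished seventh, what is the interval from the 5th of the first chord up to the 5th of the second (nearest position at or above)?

major 2nd

C major has G as its 5th, and D# half-diminished seventh has A as its 5th.
From G to A is 2 semitones, exactly the major second.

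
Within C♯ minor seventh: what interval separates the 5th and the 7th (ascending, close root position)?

minor third

C♯ minor seventh: C♯ E G♯ B.
5th = G♯; 7th = B.
From G♯ to B: 3 semitones over a third = minor.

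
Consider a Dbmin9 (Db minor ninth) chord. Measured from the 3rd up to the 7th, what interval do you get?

Dbm9: Db Fb Ab Cb Eb.
That puts Fb below Cb.
From Fb to Cb is 7 semitones, exactly the perfect fifth.

perfect fifth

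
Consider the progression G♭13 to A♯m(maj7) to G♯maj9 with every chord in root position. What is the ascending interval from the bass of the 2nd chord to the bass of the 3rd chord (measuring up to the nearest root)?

The roots are A♯ and G♯.
From A♯ to G♯: 10 semitones over a seventh = minor.

minor seventh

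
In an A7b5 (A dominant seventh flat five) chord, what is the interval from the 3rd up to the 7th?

A7b5 is spelled A-C♯-E♭-G.
That puts C♯ below G.
C♯ up to G is 6 semitones, a half step narrower than a perfect fifth, so the interval is diminished.

d5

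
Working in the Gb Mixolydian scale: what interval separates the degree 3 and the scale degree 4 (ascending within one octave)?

Gb mixolydian: Gb Ab Bb Cb Db Eb Fb.
So we need the interval from Bb up to Cb.
From Bb to Cb: 1 semitone over a second = minor.

minor second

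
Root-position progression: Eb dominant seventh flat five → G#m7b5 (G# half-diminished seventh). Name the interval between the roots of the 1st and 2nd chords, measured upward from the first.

The roots are Eb and G#.
3 letter names make it a third; at 5 semitones (a half step wider than major) the quality is augmented.

augmented third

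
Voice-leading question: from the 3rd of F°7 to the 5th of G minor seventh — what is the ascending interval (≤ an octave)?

F°7 has Ab as its 3rd, and G minor seventh has D as its 5th.
Ab up to D is 6 semitones, a half step wider than a perfect fourth, so the interval is augmented.

augmented 4th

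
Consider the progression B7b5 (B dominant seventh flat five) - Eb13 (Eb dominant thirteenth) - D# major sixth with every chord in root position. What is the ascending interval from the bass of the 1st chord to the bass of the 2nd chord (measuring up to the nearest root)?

The roots are B and Eb.
From B to Eb: 4 semitones over a fourth = diminished.

d4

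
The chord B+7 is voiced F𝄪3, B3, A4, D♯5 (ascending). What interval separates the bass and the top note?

m13

The outer voices are F𝄪3 and D♯5.
From F𝄪 to D♯: 20 semitones over a thirteenth = minor.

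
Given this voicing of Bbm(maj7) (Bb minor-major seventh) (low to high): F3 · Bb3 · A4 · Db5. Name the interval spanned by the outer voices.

m13

The outer voices are F3 and Db5.
From F to Db: 20 semitones over a thirteenth = minor.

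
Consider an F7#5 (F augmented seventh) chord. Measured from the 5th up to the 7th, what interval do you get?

diminished third

The chord tones of F7#5 are F, A, C#, Eb.
The 5th is C# and the 7th is Eb.
3 letter names make it a third; at 2 semitones (a whole step narrower than major) the quality is diminished.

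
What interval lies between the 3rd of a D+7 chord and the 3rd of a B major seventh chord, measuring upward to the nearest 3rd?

D+7 has F# as its 3rd, and B major seventh has D# as its 3rd.
From F# to D# is 9 semitones, exactly the major sixth.

major sixth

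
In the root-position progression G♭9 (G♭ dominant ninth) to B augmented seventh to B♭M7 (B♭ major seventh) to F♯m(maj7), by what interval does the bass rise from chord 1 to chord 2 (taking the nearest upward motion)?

The roots are G♭ and B.
3 letter names make it a third; at 5 semitones (a half step wider than major) the quality is augmented.

augmented 3rd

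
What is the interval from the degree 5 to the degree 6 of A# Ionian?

A# major: A# B# C## D# E# F## G##.
The degree 5 is E# and the 6th degree is F##.
Counting 2 letters and 2 half steps from E# gives a major second.

major second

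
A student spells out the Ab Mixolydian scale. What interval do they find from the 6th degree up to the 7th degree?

The scale runs Ab Bb C Db Eb F Gb.
6th degree = F; 7th scale degree = Gb.
From F to Gb: 1 semitone over a second = minor.

minor 2nd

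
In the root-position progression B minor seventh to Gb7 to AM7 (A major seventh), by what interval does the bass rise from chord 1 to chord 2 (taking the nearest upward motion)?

The roots are B and Gb.
B up to Gb is 7 semitones, a whole step narrower than a major sixth, so the interval is diminished.

diminished sixth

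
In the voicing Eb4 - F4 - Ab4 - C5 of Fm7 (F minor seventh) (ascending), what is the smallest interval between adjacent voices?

major second

Adjacent intervals: Eb4→F4 = major second; F4→Ab4 = minor third; Ab4→C5 = major third.
The smallest is Eb4 to F4, a major second (2 semitones).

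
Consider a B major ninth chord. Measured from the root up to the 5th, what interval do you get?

Bmaj9 (B major ninth) is spelled B–D♯–F♯–A♯–C♯.
The root is B and the 5th is F♯.
From B to F♯ is 7 semitones, exactly the perfect fifth.

perfect 5th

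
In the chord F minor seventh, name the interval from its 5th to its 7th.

F-7 (F minor seventh) is spelled F-Ab-C-Eb.
That puts C below Eb.
C up to Eb is 3 semitones, a half step narrower than a major third, so the interval is minor.

minor third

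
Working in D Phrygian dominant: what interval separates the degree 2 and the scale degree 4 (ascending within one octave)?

The scale runs D E♭ F♯ G A B♭ C.
Degree 2 = E♭; 4th scale degree = G.
Counting 3 letters and 4 half steps from E♭ gives a major third.

major third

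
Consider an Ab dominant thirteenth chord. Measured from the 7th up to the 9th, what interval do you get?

major third

Ab dominant thirteenth: Ab C Eb Gb Bb F.
So we need the interval from Gb up to Bb.
Counting 3 letters and 4 half steps from Gb gives a major third.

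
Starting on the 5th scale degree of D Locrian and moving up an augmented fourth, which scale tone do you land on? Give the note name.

D

The scale is D E♭ F G A♭ B♭ C.
The 5th scale degree is A♭; an augmented fourth above that is D — scale degree 1.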